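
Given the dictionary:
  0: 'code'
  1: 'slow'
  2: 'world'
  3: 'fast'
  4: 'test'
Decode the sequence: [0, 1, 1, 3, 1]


Look up each index in the dictionary:
  0 -> 'code'
  1 -> 'slow'
  1 -> 'slow'
  3 -> 'fast'
  1 -> 'slow'

Decoded: "code slow slow fast slow"


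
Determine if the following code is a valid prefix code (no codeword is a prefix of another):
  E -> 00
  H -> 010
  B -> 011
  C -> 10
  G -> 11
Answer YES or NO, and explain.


Checking each pair (does one codeword prefix another?):
  E='00' vs H='010': no prefix
  E='00' vs B='011': no prefix
  E='00' vs C='10': no prefix
  E='00' vs G='11': no prefix
  H='010' vs E='00': no prefix
  H='010' vs B='011': no prefix
  H='010' vs C='10': no prefix
  H='010' vs G='11': no prefix
  B='011' vs E='00': no prefix
  B='011' vs H='010': no prefix
  B='011' vs C='10': no prefix
  B='011' vs G='11': no prefix
  C='10' vs E='00': no prefix
  C='10' vs H='010': no prefix
  C='10' vs B='011': no prefix
  C='10' vs G='11': no prefix
  G='11' vs E='00': no prefix
  G='11' vs H='010': no prefix
  G='11' vs B='011': no prefix
  G='11' vs C='10': no prefix
No violation found over all pairs.

YES -- this is a valid prefix code. No codeword is a prefix of any other codeword.


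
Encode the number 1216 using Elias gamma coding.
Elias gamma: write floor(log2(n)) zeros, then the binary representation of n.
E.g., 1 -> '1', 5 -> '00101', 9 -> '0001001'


num_bits = floor(log2(1216)) + 1 = 11
leading_zeros = num_bits - 1 = 10
binary(1216) = 10011000000

Elias gamma(1216) = '0000000000' + '10011000000' = 000000000010011000000 (21 bits)


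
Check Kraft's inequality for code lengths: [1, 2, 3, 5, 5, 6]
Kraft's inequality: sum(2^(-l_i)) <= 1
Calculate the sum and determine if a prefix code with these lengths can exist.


Sum = 2^(-1) + 2^(-2) + 2^(-3) + 2^(-5) + 2^(-5) + 2^(-6)
    = 0.5 + 0.25 + 0.125 + 0.03125 + 0.03125 + 0.015625
    = 61/64 = 0.953125
Since 0.953125 <= 1, Kraft's inequality IS satisfied.
A prefix code with these lengths CAN exist.

Kraft sum = 0.953125. Satisfied.


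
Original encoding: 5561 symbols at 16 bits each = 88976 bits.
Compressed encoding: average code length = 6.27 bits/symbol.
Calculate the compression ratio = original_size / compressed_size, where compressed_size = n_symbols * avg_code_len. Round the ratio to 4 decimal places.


original_size = n_symbols * orig_bits = 5561 * 16 = 88976 bits
compressed_size = n_symbols * avg_code_len = 5561 * 6.27 = 34867.47 bits
ratio = original_size / compressed_size = 88976 / 34867.47 = 2.5518

Compression ratio = 2.5518


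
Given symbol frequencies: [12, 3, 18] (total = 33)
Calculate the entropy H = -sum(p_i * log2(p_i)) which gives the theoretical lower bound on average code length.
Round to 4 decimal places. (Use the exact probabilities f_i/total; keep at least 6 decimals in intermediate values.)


Per-symbol terms -p_i * log2(p_i) with p_i = f_i/33:
  p = 12/33 = 0.363636: log2(p) = -1.459432, -p*log2(p) = 0.530702
  p = 3/33 = 0.090909: log2(p) = -3.459432, -p*log2(p) = 0.314494
  p = 18/33 = 0.545455: log2(p) = -0.874469, -p*log2(p) = 0.476983
H = 0.530702 + 0.314494 + 0.476983 = 1.322179

H = 1.3222 bits/symbol


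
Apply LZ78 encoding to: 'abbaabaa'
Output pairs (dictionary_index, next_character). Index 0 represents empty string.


LZ78 encoding steps:
Dictionary: {0: ''}
Step 1: w='' (idx 0), next='a' -> output (0, 'a'), add 'a' as idx 1
Step 2: w='' (idx 0), next='b' -> output (0, 'b'), add 'b' as idx 2
Step 3: w='b' (idx 2), next='a' -> output (2, 'a'), add 'ba' as idx 3
Step 4: w='a' (idx 1), next='b' -> output (1, 'b'), add 'ab' as idx 4
Step 5: w='a' (idx 1), next='a' -> output (1, 'a'), add 'aa' as idx 5


Encoded: [(0, 'a'), (0, 'b'), (2, 'a'), (1, 'b'), (1, 'a')]


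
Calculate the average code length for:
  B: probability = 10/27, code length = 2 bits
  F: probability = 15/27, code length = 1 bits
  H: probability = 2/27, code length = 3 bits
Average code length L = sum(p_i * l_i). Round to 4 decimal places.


Weighted contributions p_i * l_i:
  B: (10/27) * 2 = 20/27
  F: (15/27) * 1 = 15/27
  H: (2/27) * 3 = 6/27
Sum = (20 + 15 + 6)/27 = 41/27

L = 41/27 = 1.5185 bits/symbol


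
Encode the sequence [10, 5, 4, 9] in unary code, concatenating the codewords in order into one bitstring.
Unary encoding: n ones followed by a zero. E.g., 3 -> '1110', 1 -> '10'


Encode each number as n ones followed by a terminating 0:
  10 -> 11111111110 (11 bits)
  5 -> 111110 (6 bits)
  4 -> 11110 (5 bits)
  9 -> 1111111110 (10 bits)
Total length = 11 + 6 + 5 + 10 = 32 bits.

Unary([10, 5, 4, 9]) = 11111111110111110111101111111110 (32 bits)


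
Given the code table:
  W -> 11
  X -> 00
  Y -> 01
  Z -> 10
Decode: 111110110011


Decoding:
11 -> W
11 -> W
10 -> Z
11 -> W
00 -> X
11 -> W


Result: WWZWXW


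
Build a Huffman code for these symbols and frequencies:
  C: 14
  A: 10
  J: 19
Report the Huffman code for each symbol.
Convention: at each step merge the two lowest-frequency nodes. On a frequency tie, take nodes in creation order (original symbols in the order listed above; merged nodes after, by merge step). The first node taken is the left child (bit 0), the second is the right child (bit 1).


Huffman tree construction:
Step 1: Merge A(10) + C(14) = 24
Step 2: Merge J(19) + (A+C)(24) = 43
Read each symbol's code off the tree from the root (left child = 0, right child = 1).

Codes:
  C: 11 (length 2)
  A: 10 (length 2)
  J: 0 (length 1)
Average code length: 67/43 = 1.5581 bits/symbol


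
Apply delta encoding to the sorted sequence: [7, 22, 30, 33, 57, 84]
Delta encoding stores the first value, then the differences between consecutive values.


First value: 7
Deltas:
  22 - 7 = 15
  30 - 22 = 8
  33 - 30 = 3
  57 - 33 = 24
  84 - 57 = 27


Delta encoded: [7, 15, 8, 3, 24, 27]


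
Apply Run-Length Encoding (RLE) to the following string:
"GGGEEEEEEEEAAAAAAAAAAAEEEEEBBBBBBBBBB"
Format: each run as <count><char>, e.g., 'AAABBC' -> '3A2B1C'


Scanning runs left to right:
  i=0: run of 'G' x 3 -> '3G'
  i=3: run of 'E' x 8 -> '8E'
  i=11: run of 'A' x 11 -> '11A'
  i=22: run of 'E' x 5 -> '5E'
  i=27: run of 'B' x 10 -> '10B'

RLE = 3G8E11A5E10B


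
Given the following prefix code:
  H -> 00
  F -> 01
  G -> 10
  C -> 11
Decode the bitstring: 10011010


Decoding step by step:
Bits 10 -> G
Bits 01 -> F
Bits 10 -> G
Bits 10 -> G


Decoded message: GFGG


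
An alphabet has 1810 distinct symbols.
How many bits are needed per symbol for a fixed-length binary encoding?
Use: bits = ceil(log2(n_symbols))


log2(1810) = 10.8218
Bracket: 2^10 = 1024 < 1810 <= 2^11 = 2048
So ceil(log2(1810)) = 11

bits = ceil(log2(1810)) = ceil(10.8218) = 11 bits


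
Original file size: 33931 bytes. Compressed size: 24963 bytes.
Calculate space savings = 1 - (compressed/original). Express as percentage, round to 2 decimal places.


ratio = compressed/original = 24963/33931 = 0.735699
savings = 1 - ratio = 1 - 0.735699 = 0.264301
as a percentage: 0.264301 * 100 = 26.43%

Space savings = 1 - 24963/33931 = 26.43%


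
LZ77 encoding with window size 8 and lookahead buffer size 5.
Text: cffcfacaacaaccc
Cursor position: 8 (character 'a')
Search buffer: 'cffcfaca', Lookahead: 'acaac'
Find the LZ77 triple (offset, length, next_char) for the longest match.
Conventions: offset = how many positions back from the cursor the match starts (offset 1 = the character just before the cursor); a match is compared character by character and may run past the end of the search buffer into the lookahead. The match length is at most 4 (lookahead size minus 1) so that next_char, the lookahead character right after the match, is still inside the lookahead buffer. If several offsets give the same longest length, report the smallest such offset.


Try each offset into the search buffer:
  offset=1 (pos 7, char 'a'): match length 1
  offset=2 (pos 6, char 'c'): match length 0
  offset=3 (pos 5, char 'a'): match length 4
  offset=4 (pos 4, char 'f'): match length 0
  offset=5 (pos 3, char 'c'): match length 0
  offset=6 (pos 2, char 'f'): match length 0
  offset=7 (pos 1, char 'f'): match length 0
  offset=8 (pos 0, char 'c'): match length 0
Longest match has length 4 at offset 3.
next_char = character at position 8 + 4 = 12 -> 'c'

Best match: offset=3, length=4 (matching 'acaa' starting at position 5)
LZ77 triple: (3, 4, 'c')


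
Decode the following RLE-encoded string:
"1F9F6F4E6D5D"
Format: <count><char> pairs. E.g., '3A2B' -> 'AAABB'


Expanding each <count><char> pair:
  1F -> 'F'
  9F -> 'FFFFFFFFF'
  6F -> 'FFFFFF'
  4E -> 'EEEE'
  6D -> 'DDDDDD'
  5D -> 'DDDDD'

Decoded = FFFFFFFFFFFFFFFFEEEEDDDDDDDDDDD


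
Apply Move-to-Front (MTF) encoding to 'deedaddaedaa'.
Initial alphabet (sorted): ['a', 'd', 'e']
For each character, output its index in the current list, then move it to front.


MTF encoding:
'd': index 1 in ['a', 'd', 'e'] -> ['d', 'a', 'e']
'e': index 2 in ['d', 'a', 'e'] -> ['e', 'd', 'a']
'e': index 0 in ['e', 'd', 'a'] -> ['e', 'd', 'a']
'd': index 1 in ['e', 'd', 'a'] -> ['d', 'e', 'a']
'a': index 2 in ['d', 'e', 'a'] -> ['a', 'd', 'e']
'd': index 1 in ['a', 'd', 'e'] -> ['d', 'a', 'e']
'd': index 0 in ['d', 'a', 'e'] -> ['d', 'a', 'e']
'a': index 1 in ['d', 'a', 'e'] -> ['a', 'd', 'e']
'e': index 2 in ['a', 'd', 'e'] -> ['e', 'a', 'd']
'd': index 2 in ['e', 'a', 'd'] -> ['d', 'e', 'a']
'a': index 2 in ['d', 'e', 'a'] -> ['a', 'd', 'e']
'a': index 0 in ['a', 'd', 'e'] -> ['a', 'd', 'e']


Output: [1, 2, 0, 1, 2, 1, 0, 1, 2, 2, 2, 0]


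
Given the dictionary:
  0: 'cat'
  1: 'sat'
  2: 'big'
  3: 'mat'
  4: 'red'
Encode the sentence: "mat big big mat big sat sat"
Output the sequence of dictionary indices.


Look up each word in the dictionary:
  'mat' -> 3
  'big' -> 2
  'big' -> 2
  'mat' -> 3
  'big' -> 2
  'sat' -> 1
  'sat' -> 1

Encoded: [3, 2, 2, 3, 2, 1, 1]


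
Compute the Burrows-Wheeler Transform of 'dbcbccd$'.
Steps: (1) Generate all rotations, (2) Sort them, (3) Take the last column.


Rotations (sorted):
  0: $dbcbccd -> last char: d
  1: bcbccd$d -> last char: d
  2: bccd$dbc -> last char: c
  3: cbccd$db -> last char: b
  4: ccd$dbcb -> last char: b
  5: cd$dbcbc -> last char: c
  6: d$dbcbcc -> last char: c
  7: dbcbccd$ -> last char: $


BWT = ddcbbcc$


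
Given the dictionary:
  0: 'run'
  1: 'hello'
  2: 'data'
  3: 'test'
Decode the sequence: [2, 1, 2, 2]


Look up each index in the dictionary:
  2 -> 'data'
  1 -> 'hello'
  2 -> 'data'
  2 -> 'data'

Decoded: "data hello data data"


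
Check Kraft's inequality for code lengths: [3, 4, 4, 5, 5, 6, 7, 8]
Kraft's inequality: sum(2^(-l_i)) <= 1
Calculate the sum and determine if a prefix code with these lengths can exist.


Sum = 2^(-3) + 2^(-4) + 2^(-4) + 2^(-5) + 2^(-5) + 2^(-6) + 2^(-7) + 2^(-8)
    = 0.125 + 0.0625 + 0.0625 + 0.03125 + 0.03125 + 0.015625 + 0.0078125 + 0.00390625
    = 87/256 = 0.33984375
Since 0.33984375 <= 1, Kraft's inequality IS satisfied.
A prefix code with these lengths CAN exist.

Kraft sum = 0.33984375. Satisfied.


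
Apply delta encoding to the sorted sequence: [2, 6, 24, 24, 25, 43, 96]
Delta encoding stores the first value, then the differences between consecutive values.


First value: 2
Deltas:
  6 - 2 = 4
  24 - 6 = 18
  24 - 24 = 0
  25 - 24 = 1
  43 - 25 = 18
  96 - 43 = 53


Delta encoded: [2, 4, 18, 0, 1, 18, 53]


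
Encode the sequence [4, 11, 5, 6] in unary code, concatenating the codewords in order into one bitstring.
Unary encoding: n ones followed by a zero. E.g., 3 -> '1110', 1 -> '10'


Encode each number as n ones followed by a terminating 0:
  4 -> 11110 (5 bits)
  11 -> 111111111110 (12 bits)
  5 -> 111110 (6 bits)
  6 -> 1111110 (7 bits)
Total length = 5 + 12 + 6 + 7 = 30 bits.

Unary([4, 11, 5, 6]) = 111101111111111101111101111110 (30 bits)


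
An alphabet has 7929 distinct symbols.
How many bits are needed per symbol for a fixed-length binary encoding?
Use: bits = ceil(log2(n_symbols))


log2(7929) = 12.9529
Bracket: 2^12 = 4096 < 7929 <= 2^13 = 8192
So ceil(log2(7929)) = 13

bits = ceil(log2(7929)) = ceil(12.9529) = 13 bits


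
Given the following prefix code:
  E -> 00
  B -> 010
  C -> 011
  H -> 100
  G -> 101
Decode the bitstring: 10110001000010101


Decoding step by step:
Bits 101 -> G
Bits 100 -> H
Bits 010 -> B
Bits 00 -> E
Bits 010 -> B
Bits 101 -> G


Decoded message: GHBEBG


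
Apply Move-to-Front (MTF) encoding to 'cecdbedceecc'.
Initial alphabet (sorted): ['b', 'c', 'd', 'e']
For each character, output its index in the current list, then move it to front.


MTF encoding:
'c': index 1 in ['b', 'c', 'd', 'e'] -> ['c', 'b', 'd', 'e']
'e': index 3 in ['c', 'b', 'd', 'e'] -> ['e', 'c', 'b', 'd']
'c': index 1 in ['e', 'c', 'b', 'd'] -> ['c', 'e', 'b', 'd']
'd': index 3 in ['c', 'e', 'b', 'd'] -> ['d', 'c', 'e', 'b']
'b': index 3 in ['d', 'c', 'e', 'b'] -> ['b', 'd', 'c', 'e']
'e': index 3 in ['b', 'd', 'c', 'e'] -> ['e', 'b', 'd', 'c']
'd': index 2 in ['e', 'b', 'd', 'c'] -> ['d', 'e', 'b', 'c']
'c': index 3 in ['d', 'e', 'b', 'c'] -> ['c', 'd', 'e', 'b']
'e': index 2 in ['c', 'd', 'e', 'b'] -> ['e', 'c', 'd', 'b']
'e': index 0 in ['e', 'c', 'd', 'b'] -> ['e', 'c', 'd', 'b']
'c': index 1 in ['e', 'c', 'd', 'b'] -> ['c', 'e', 'd', 'b']
'c': index 0 in ['c', 'e', 'd', 'b'] -> ['c', 'e', 'd', 'b']


Output: [1, 3, 1, 3, 3, 3, 2, 3, 2, 0, 1, 0]


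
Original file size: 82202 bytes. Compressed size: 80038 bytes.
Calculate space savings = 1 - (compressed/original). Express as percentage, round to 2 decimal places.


ratio = compressed/original = 80038/82202 = 0.973675
savings = 1 - ratio = 1 - 0.973675 = 0.026325
as a percentage: 0.026325 * 100 = 2.63%

Space savings = 1 - 80038/82202 = 2.63%


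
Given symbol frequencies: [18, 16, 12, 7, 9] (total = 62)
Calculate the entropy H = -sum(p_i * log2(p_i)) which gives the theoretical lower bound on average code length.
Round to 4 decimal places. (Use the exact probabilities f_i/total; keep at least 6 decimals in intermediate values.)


Per-symbol terms -p_i * log2(p_i) with p_i = f_i/62:
  p = 18/62 = 0.290323: log2(p) = -1.784271, -p*log2(p) = 0.518014
  p = 16/62 = 0.258065: log2(p) = -1.954196, -p*log2(p) = 0.504309
  p = 12/62 = 0.193548: log2(p) = -2.369234, -p*log2(p) = 0.458561
  p = 7/62 = 0.112903: log2(p) = -3.146841, -p*log2(p) = 0.355289
  p = 9/62 = 0.145161: log2(p) = -2.784271, -p*log2(p) = 0.404168
H = 0.518014 + 0.504309 + 0.458561 + 0.355289 + 0.404168 = 2.240341

H = 2.2403 bits/symbol


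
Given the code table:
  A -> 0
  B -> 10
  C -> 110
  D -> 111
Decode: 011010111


Decoding:
0 -> A
110 -> C
10 -> B
111 -> D


Result: ACBD


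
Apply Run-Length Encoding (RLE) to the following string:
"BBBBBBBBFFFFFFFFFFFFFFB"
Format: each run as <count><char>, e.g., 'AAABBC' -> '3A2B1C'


Scanning runs left to right:
  i=0: run of 'B' x 8 -> '8B'
  i=8: run of 'F' x 14 -> '14F'
  i=22: run of 'B' x 1 -> '1B'

RLE = 8B14F1B


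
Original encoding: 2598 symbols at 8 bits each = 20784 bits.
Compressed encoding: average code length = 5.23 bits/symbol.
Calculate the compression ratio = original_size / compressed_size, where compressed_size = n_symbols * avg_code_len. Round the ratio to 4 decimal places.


original_size = n_symbols * orig_bits = 2598 * 8 = 20784 bits
compressed_size = n_symbols * avg_code_len = 2598 * 5.23 = 13587.54 bits
ratio = original_size / compressed_size = 20784 / 13587.54 = 1.5296

Compression ratio = 1.5296


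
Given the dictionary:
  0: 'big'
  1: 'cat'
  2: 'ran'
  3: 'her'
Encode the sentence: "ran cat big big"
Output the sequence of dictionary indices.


Look up each word in the dictionary:
  'ran' -> 2
  'cat' -> 1
  'big' -> 0
  'big' -> 0

Encoded: [2, 1, 0, 0]


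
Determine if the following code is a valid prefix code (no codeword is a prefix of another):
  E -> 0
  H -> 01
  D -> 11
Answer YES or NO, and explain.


Checking each pair (does one codeword prefix another?):
  E='0' vs H='01': prefix -- VIOLATION

NO -- this is NOT a valid prefix code. E (0) is a prefix of H (01).


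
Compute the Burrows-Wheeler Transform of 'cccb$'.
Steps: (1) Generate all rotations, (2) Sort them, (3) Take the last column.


Rotations (sorted):
  0: $cccb -> last char: b
  1: b$ccc -> last char: c
  2: cb$cc -> last char: c
  3: ccb$c -> last char: c
  4: cccb$ -> last char: $


BWT = bccc$


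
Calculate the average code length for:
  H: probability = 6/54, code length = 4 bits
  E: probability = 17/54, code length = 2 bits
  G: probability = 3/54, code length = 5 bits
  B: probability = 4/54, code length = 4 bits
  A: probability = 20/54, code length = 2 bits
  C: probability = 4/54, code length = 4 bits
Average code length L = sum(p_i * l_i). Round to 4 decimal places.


Weighted contributions p_i * l_i:
  H: (6/54) * 4 = 24/54
  E: (17/54) * 2 = 34/54
  G: (3/54) * 5 = 15/54
  B: (4/54) * 4 = 16/54
  A: (20/54) * 2 = 40/54
  C: (4/54) * 4 = 16/54
Sum = (24 + 34 + 15 + 16 + 40 + 16)/54 = 145/54

L = 145/54 = 2.6852 bits/symbol


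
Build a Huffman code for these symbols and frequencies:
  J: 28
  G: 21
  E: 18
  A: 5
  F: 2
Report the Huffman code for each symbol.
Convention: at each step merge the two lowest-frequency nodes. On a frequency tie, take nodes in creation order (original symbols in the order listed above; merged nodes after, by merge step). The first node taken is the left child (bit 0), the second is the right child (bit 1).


Huffman tree construction:
Step 1: Merge F(2) + A(5) = 7
Step 2: Merge (F+A)(7) + E(18) = 25
Step 3: Merge G(21) + ((F+A)+E)(25) = 46
Step 4: Merge J(28) + (G+((F+A)+E))(46) = 74
Read each symbol's code off the tree from the root (left child = 0, right child = 1).

Codes:
  J: 0 (length 1)
  G: 10 (length 2)
  E: 111 (length 3)
  A: 1101 (length 4)
  F: 1100 (length 4)
Average code length: 152/74 = 2.0541 bits/symbol


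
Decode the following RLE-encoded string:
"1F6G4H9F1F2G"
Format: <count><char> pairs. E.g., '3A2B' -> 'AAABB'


Expanding each <count><char> pair:
  1F -> 'F'
  6G -> 'GGGGGG'
  4H -> 'HHHH'
  9F -> 'FFFFFFFFF'
  1F -> 'F'
  2G -> 'GG'

Decoded = FGGGGGGHHHHFFFFFFFFFFGG


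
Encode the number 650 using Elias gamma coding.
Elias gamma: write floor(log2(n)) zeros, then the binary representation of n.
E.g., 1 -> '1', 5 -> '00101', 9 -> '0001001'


num_bits = floor(log2(650)) + 1 = 10
leading_zeros = num_bits - 1 = 9
binary(650) = 1010001010

Elias gamma(650) = '000000000' + '1010001010' = 0000000001010001010 (19 bits)


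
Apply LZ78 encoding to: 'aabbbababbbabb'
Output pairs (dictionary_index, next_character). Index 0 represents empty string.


LZ78 encoding steps:
Dictionary: {0: ''}
Step 1: w='' (idx 0), next='a' -> output (0, 'a'), add 'a' as idx 1
Step 2: w='a' (idx 1), next='b' -> output (1, 'b'), add 'ab' as idx 2
Step 3: w='' (idx 0), next='b' -> output (0, 'b'), add 'b' as idx 3
Step 4: w='b' (idx 3), next='a' -> output (3, 'a'), add 'ba' as idx 4
Step 5: w='ba' (idx 4), next='b' -> output (4, 'b'), add 'bab' as idx 5
Step 6: w='b' (idx 3), next='b' -> output (3, 'b'), add 'bb' as idx 6
Step 7: w='ab' (idx 2), next='b' -> output (2, 'b'), add 'abb' as idx 7


Encoded: [(0, 'a'), (1, 'b'), (0, 'b'), (3, 'a'), (4, 'b'), (3, 'b'), (2, 'b')]


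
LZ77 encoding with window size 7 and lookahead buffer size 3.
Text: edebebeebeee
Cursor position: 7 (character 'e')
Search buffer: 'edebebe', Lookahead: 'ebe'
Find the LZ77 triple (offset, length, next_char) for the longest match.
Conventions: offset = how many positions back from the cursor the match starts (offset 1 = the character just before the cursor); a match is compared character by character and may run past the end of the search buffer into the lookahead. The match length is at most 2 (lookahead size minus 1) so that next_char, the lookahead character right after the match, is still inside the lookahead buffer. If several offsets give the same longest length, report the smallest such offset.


Try each offset into the search buffer:
  offset=1 (pos 6, char 'e'): match length 1
  offset=2 (pos 5, char 'b'): match length 0
  offset=3 (pos 4, char 'e'): match length 2
  offset=4 (pos 3, char 'b'): match length 0
  offset=5 (pos 2, char 'e'): match length 2
  offset=6 (pos 1, char 'd'): match length 0
  offset=7 (pos 0, char 'e'): match length 1
Longest match has length 2, found at offsets 3, 5; take the smallest, offset 3.
next_char = character at position 7 + 2 = 9 -> 'e'

Best match: offset=3, length=2 (matching 'eb' starting at position 4)
LZ77 triple: (3, 2, 'e')


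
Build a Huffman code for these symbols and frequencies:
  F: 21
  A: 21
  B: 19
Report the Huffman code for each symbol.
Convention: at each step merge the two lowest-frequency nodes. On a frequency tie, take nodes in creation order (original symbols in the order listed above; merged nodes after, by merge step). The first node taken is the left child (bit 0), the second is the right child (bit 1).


Huffman tree construction:
Step 1: Merge B(19) + F(21) = 40
Step 2: Merge A(21) + (B+F)(40) = 61
Read each symbol's code off the tree from the root (left child = 0, right child = 1).

Codes:
  F: 11 (length 2)
  A: 0 (length 1)
  B: 10 (length 2)
Average code length: 101/61 = 1.6557 bits/symbol


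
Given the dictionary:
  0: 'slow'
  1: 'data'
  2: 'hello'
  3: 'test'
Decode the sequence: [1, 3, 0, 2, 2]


Look up each index in the dictionary:
  1 -> 'data'
  3 -> 'test'
  0 -> 'slow'
  2 -> 'hello'
  2 -> 'hello'

Decoded: "data test slow hello hello"


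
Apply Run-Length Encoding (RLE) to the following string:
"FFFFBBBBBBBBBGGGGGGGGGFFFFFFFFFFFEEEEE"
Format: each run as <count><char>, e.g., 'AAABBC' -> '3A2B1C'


Scanning runs left to right:
  i=0: run of 'F' x 4 -> '4F'
  i=4: run of 'B' x 9 -> '9B'
  i=13: run of 'G' x 9 -> '9G'
  i=22: run of 'F' x 11 -> '11F'
  i=33: run of 'E' x 5 -> '5E'

RLE = 4F9B9G11F5E


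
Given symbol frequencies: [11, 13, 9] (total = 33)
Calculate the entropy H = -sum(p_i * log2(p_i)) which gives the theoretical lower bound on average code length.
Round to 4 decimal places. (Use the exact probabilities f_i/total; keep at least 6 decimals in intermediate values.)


Per-symbol terms -p_i * log2(p_i) with p_i = f_i/33:
  p = 11/33 = 0.333333: log2(p) = -1.584963, -p*log2(p) = 0.528321
  p = 13/33 = 0.393939: log2(p) = -1.343954, -p*log2(p) = 0.529437
  p = 9/33 = 0.272727: log2(p) = -1.874469, -p*log2(p) = 0.511219
H = 0.528321 + 0.529437 + 0.511219 = 1.568977

H = 1.569 bits/symbol


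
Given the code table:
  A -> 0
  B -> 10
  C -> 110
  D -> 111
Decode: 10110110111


Decoding:
10 -> B
110 -> C
110 -> C
111 -> D


Result: BCCD


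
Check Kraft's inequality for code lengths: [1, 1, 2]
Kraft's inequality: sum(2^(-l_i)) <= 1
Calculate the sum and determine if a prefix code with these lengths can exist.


Sum = 2^(-1) + 2^(-1) + 2^(-2)
    = 0.5 + 0.5 + 0.25
    = 5/4 = 1.25
Since 1.25 > 1, Kraft's inequality is NOT satisfied.
A prefix code with these lengths CANNOT exist.

Kraft sum = 1.25. Not satisfied.


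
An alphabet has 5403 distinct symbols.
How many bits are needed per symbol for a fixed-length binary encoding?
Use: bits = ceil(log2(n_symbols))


log2(5403) = 12.3995
Bracket: 2^12 = 4096 < 5403 <= 2^13 = 8192
So ceil(log2(5403)) = 13

bits = ceil(log2(5403)) = ceil(12.3995) = 13 bits


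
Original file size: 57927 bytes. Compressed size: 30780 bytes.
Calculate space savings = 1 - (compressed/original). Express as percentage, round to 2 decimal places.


ratio = compressed/original = 30780/57927 = 0.531358
savings = 1 - ratio = 1 - 0.531358 = 0.468642
as a percentage: 0.468642 * 100 = 46.86%

Space savings = 1 - 30780/57927 = 46.86%


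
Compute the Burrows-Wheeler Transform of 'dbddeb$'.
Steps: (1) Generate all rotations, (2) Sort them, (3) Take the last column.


Rotations (sorted):
  0: $dbddeb -> last char: b
  1: b$dbdde -> last char: e
  2: bddeb$d -> last char: d
  3: dbddeb$ -> last char: $
  4: ddeb$db -> last char: b
  5: deb$dbd -> last char: d
  6: eb$dbdd -> last char: d


BWT = bed$bdd


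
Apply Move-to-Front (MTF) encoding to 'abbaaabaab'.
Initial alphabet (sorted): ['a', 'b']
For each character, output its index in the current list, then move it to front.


MTF encoding:
'a': index 0 in ['a', 'b'] -> ['a', 'b']
'b': index 1 in ['a', 'b'] -> ['b', 'a']
'b': index 0 in ['b', 'a'] -> ['b', 'a']
'a': index 1 in ['b', 'a'] -> ['a', 'b']
'a': index 0 in ['a', 'b'] -> ['a', 'b']
'a': index 0 in ['a', 'b'] -> ['a', 'b']
'b': index 1 in ['a', 'b'] -> ['b', 'a']
'a': index 1 in ['b', 'a'] -> ['a', 'b']
'a': index 0 in ['a', 'b'] -> ['a', 'b']
'b': index 1 in ['a', 'b'] -> ['b', 'a']


Output: [0, 1, 0, 1, 0, 0, 1, 1, 0, 1]


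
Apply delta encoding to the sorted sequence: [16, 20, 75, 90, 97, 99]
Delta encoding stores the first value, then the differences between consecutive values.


First value: 16
Deltas:
  20 - 16 = 4
  75 - 20 = 55
  90 - 75 = 15
  97 - 90 = 7
  99 - 97 = 2


Delta encoded: [16, 4, 55, 15, 7, 2]


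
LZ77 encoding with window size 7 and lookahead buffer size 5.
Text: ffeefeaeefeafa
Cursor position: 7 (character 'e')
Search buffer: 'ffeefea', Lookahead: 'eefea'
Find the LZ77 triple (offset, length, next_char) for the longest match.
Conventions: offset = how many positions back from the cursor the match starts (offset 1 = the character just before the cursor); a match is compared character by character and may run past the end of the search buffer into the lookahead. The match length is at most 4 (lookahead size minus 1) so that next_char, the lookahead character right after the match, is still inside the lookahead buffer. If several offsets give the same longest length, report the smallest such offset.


Try each offset into the search buffer:
  offset=1 (pos 6, char 'a'): match length 0
  offset=2 (pos 5, char 'e'): match length 1
  offset=3 (pos 4, char 'f'): match length 0
  offset=4 (pos 3, char 'e'): match length 1
  offset=5 (pos 2, char 'e'): match length 4
  offset=6 (pos 1, char 'f'): match length 0
  offset=7 (pos 0, char 'f'): match length 0
Longest match has length 4 at offset 5.
next_char = character at position 7 + 4 = 11 -> 'a'

Best match: offset=5, length=4 (matching 'eefe' starting at position 2)
LZ77 triple: (5, 4, 'a')


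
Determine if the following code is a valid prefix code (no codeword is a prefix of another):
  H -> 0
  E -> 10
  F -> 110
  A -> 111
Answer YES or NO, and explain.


Checking each pair (does one codeword prefix another?):
  H='0' vs E='10': no prefix
  H='0' vs F='110': no prefix
  H='0' vs A='111': no prefix
  E='10' vs H='0': no prefix
  E='10' vs F='110': no prefix
  E='10' vs A='111': no prefix
  F='110' vs H='0': no prefix
  F='110' vs E='10': no prefix
  F='110' vs A='111': no prefix
  A='111' vs H='0': no prefix
  A='111' vs E='10': no prefix
  A='111' vs F='110': no prefix
No violation found over all pairs.

YES -- this is a valid prefix code. No codeword is a prefix of any other codeword.


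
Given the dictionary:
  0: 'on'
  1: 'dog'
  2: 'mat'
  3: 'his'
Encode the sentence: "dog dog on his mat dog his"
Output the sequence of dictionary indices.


Look up each word in the dictionary:
  'dog' -> 1
  'dog' -> 1
  'on' -> 0
  'his' -> 3
  'mat' -> 2
  'dog' -> 1
  'his' -> 3

Encoded: [1, 1, 0, 3, 2, 1, 3]


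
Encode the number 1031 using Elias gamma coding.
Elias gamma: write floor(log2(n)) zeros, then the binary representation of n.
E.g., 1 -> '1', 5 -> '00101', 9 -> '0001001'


num_bits = floor(log2(1031)) + 1 = 11
leading_zeros = num_bits - 1 = 10
binary(1031) = 10000000111

Elias gamma(1031) = '0000000000' + '10000000111' = 000000000010000000111 (21 bits)


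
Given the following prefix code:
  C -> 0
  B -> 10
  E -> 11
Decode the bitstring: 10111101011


Decoding step by step:
Bits 10 -> B
Bits 11 -> E
Bits 11 -> E
Bits 0 -> C
Bits 10 -> B
Bits 11 -> E


Decoded message: BEECBE


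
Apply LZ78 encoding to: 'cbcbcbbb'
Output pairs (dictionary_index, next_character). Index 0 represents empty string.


LZ78 encoding steps:
Dictionary: {0: ''}
Step 1: w='' (idx 0), next='c' -> output (0, 'c'), add 'c' as idx 1
Step 2: w='' (idx 0), next='b' -> output (0, 'b'), add 'b' as idx 2
Step 3: w='c' (idx 1), next='b' -> output (1, 'b'), add 'cb' as idx 3
Step 4: w='cb' (idx 3), next='b' -> output (3, 'b'), add 'cbb' as idx 4
Step 5: w='b' (idx 2), end of input -> output (2, '')


Encoded: [(0, 'c'), (0, 'b'), (1, 'b'), (3, 'b'), (2, '')]


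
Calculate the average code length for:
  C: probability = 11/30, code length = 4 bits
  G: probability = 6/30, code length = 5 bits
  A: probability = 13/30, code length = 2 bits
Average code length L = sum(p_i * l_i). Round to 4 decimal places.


Weighted contributions p_i * l_i:
  C: (11/30) * 4 = 44/30
  G: (6/30) * 5 = 30/30
  A: (13/30) * 2 = 26/30
Sum = (44 + 30 + 26)/30 = 100/30

L = 100/30 = 3.3333 bits/symbol


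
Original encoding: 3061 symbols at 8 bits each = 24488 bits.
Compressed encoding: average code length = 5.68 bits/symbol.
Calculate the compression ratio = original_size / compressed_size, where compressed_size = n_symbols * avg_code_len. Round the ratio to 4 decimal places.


original_size = n_symbols * orig_bits = 3061 * 8 = 24488 bits
compressed_size = n_symbols * avg_code_len = 3061 * 5.68 = 17386.48 bits
ratio = original_size / compressed_size = 24488 / 17386.48 = 1.4085

Compression ratio = 1.4085


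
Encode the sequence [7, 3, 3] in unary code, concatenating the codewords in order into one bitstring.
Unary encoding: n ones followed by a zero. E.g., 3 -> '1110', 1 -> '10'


Encode each number as n ones followed by a terminating 0:
  7 -> 11111110 (8 bits)
  3 -> 1110 (4 bits)
  3 -> 1110 (4 bits)
Total length = 8 + 4 + 4 = 16 bits.

Unary([7, 3, 3]) = 1111111011101110 (16 bits)


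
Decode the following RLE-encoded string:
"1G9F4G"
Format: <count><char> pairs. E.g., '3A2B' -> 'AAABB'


Expanding each <count><char> pair:
  1G -> 'G'
  9F -> 'FFFFFFFFF'
  4G -> 'GGGG'

Decoded = GFFFFFFFFFGGGG


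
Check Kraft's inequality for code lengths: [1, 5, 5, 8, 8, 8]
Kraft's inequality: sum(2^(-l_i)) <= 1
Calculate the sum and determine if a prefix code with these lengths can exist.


Sum = 2^(-1) + 2^(-5) + 2^(-5) + 2^(-8) + 2^(-8) + 2^(-8)
    = 0.5 + 0.03125 + 0.03125 + 0.00390625 + 0.00390625 + 0.00390625
    = 147/256 = 0.57421875
Since 0.57421875 <= 1, Kraft's inequality IS satisfied.
A prefix code with these lengths CAN exist.

Kraft sum = 0.57421875. Satisfied.


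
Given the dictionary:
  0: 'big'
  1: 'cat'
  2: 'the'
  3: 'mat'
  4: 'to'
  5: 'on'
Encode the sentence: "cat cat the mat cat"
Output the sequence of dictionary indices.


Look up each word in the dictionary:
  'cat' -> 1
  'cat' -> 1
  'the' -> 2
  'mat' -> 3
  'cat' -> 1

Encoded: [1, 1, 2, 3, 1]


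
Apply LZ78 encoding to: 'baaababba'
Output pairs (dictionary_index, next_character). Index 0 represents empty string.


LZ78 encoding steps:
Dictionary: {0: ''}
Step 1: w='' (idx 0), next='b' -> output (0, 'b'), add 'b' as idx 1
Step 2: w='' (idx 0), next='a' -> output (0, 'a'), add 'a' as idx 2
Step 3: w='a' (idx 2), next='a' -> output (2, 'a'), add 'aa' as idx 3
Step 4: w='b' (idx 1), next='a' -> output (1, 'a'), add 'ba' as idx 4
Step 5: w='b' (idx 1), next='b' -> output (1, 'b'), add 'bb' as idx 5
Step 6: w='a' (idx 2), end of input -> output (2, '')


Encoded: [(0, 'b'), (0, 'a'), (2, 'a'), (1, 'a'), (1, 'b'), (2, '')]


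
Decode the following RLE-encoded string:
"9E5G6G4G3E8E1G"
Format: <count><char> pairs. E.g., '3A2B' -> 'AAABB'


Expanding each <count><char> pair:
  9E -> 'EEEEEEEEE'
  5G -> 'GGGGG'
  6G -> 'GGGGGG'
  4G -> 'GGGG'
  3E -> 'EEE'
  8E -> 'EEEEEEEE'
  1G -> 'G'

Decoded = EEEEEEEEEGGGGGGGGGGGGGGGEEEEEEEEEEEG


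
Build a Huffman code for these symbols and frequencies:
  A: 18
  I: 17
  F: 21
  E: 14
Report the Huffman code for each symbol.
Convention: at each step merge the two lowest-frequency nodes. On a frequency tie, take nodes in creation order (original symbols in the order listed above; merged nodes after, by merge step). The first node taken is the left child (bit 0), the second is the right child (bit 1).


Huffman tree construction:
Step 1: Merge E(14) + I(17) = 31
Step 2: Merge A(18) + F(21) = 39
Step 3: Merge (E+I)(31) + (A+F)(39) = 70
Read each symbol's code off the tree from the root (left child = 0, right child = 1).

Codes:
  A: 10 (length 2)
  I: 01 (length 2)
  F: 11 (length 2)
  E: 00 (length 2)
Average code length: 140/70 = 2.0000 bits/symbol


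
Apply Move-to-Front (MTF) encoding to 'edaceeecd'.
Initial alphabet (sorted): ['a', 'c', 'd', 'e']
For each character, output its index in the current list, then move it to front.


MTF encoding:
'e': index 3 in ['a', 'c', 'd', 'e'] -> ['e', 'a', 'c', 'd']
'd': index 3 in ['e', 'a', 'c', 'd'] -> ['d', 'e', 'a', 'c']
'a': index 2 in ['d', 'e', 'a', 'c'] -> ['a', 'd', 'e', 'c']
'c': index 3 in ['a', 'd', 'e', 'c'] -> ['c', 'a', 'd', 'e']
'e': index 3 in ['c', 'a', 'd', 'e'] -> ['e', 'c', 'a', 'd']
'e': index 0 in ['e', 'c', 'a', 'd'] -> ['e', 'c', 'a', 'd']
'e': index 0 in ['e', 'c', 'a', 'd'] -> ['e', 'c', 'a', 'd']
'c': index 1 in ['e', 'c', 'a', 'd'] -> ['c', 'e', 'a', 'd']
'd': index 3 in ['c', 'e', 'a', 'd'] -> ['d', 'c', 'e', 'a']


Output: [3, 3, 2, 3, 3, 0, 0, 1, 3]


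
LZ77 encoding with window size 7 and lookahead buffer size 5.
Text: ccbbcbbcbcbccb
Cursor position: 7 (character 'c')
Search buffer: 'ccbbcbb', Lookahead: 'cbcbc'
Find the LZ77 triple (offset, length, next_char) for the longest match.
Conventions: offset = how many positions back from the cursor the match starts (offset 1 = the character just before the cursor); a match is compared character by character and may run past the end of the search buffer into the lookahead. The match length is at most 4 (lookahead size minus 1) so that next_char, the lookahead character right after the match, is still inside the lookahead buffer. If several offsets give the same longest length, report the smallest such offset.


Try each offset into the search buffer:
  offset=1 (pos 6, char 'b'): match length 0
  offset=2 (pos 5, char 'b'): match length 0
  offset=3 (pos 4, char 'c'): match length 2
  offset=4 (pos 3, char 'b'): match length 0
  offset=5 (pos 2, char 'b'): match length 0
  offset=6 (pos 1, char 'c'): match length 2
  offset=7 (pos 0, char 'c'): match length 1
Longest match has length 2, found at offsets 3, 6; take the smallest, offset 3.
next_char = character at position 7 + 2 = 9 -> 'c'

Best match: offset=3, length=2 (matching 'cb' starting at position 4)
LZ77 triple: (3, 2, 'c')


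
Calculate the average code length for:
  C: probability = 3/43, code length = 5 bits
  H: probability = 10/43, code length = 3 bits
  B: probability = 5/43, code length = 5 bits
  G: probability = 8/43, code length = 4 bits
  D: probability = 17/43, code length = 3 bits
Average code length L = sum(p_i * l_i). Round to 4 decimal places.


Weighted contributions p_i * l_i:
  C: (3/43) * 5 = 15/43
  H: (10/43) * 3 = 30/43
  B: (5/43) * 5 = 25/43
  G: (8/43) * 4 = 32/43
  D: (17/43) * 3 = 51/43
Sum = (15 + 30 + 25 + 32 + 51)/43 = 153/43

L = 153/43 = 3.5581 bits/symbol


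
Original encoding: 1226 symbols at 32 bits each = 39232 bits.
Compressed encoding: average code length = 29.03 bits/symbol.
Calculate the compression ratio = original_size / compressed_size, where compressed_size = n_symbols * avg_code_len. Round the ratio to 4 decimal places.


original_size = n_symbols * orig_bits = 1226 * 32 = 39232 bits
compressed_size = n_symbols * avg_code_len = 1226 * 29.03 = 35590.78 bits
ratio = original_size / compressed_size = 39232 / 35590.78 = 1.1023

Compression ratio = 1.1023


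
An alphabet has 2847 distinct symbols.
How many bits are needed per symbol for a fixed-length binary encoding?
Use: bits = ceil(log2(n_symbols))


log2(2847) = 11.4752
Bracket: 2^11 = 2048 < 2847 <= 2^12 = 4096
So ceil(log2(2847)) = 12

bits = ceil(log2(2847)) = ceil(11.4752) = 12 bits


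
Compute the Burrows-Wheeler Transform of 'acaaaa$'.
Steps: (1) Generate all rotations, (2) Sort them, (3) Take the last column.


Rotations (sorted):
  0: $acaaaa -> last char: a
  1: a$acaaa -> last char: a
  2: aa$acaa -> last char: a
  3: aaa$aca -> last char: a
  4: aaaa$ac -> last char: c
  5: acaaaa$ -> last char: $
  6: caaaa$a -> last char: a


BWT = aaaac$a


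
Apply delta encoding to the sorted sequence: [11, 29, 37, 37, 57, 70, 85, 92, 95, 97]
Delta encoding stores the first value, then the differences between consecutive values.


First value: 11
Deltas:
  29 - 11 = 18
  37 - 29 = 8
  37 - 37 = 0
  57 - 37 = 20
  70 - 57 = 13
  85 - 70 = 15
  92 - 85 = 7
  95 - 92 = 3
  97 - 95 = 2


Delta encoded: [11, 18, 8, 0, 20, 13, 15, 7, 3, 2]


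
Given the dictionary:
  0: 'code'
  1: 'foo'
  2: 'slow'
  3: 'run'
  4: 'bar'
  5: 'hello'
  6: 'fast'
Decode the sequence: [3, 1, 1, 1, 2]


Look up each index in the dictionary:
  3 -> 'run'
  1 -> 'foo'
  1 -> 'foo'
  1 -> 'foo'
  2 -> 'slow'

Decoded: "run foo foo foo slow"


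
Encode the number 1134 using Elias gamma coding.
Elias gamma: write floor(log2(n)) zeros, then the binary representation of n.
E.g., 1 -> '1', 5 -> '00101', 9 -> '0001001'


num_bits = floor(log2(1134)) + 1 = 11
leading_zeros = num_bits - 1 = 10
binary(1134) = 10001101110

Elias gamma(1134) = '0000000000' + '10001101110' = 000000000010001101110 (21 bits)


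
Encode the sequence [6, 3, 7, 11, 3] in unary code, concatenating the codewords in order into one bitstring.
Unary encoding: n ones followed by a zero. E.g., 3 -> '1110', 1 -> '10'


Encode each number as n ones followed by a terminating 0:
  6 -> 1111110 (7 bits)
  3 -> 1110 (4 bits)
  7 -> 11111110 (8 bits)
  11 -> 111111111110 (12 bits)
  3 -> 1110 (4 bits)
Total length = 7 + 4 + 8 + 12 + 4 = 35 bits.

Unary([6, 3, 7, 11, 3]) = 11111101110111111101111111111101110 (35 bits)


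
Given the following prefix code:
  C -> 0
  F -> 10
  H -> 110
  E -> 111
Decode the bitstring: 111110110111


Decoding step by step:
Bits 111 -> E
Bits 110 -> H
Bits 110 -> H
Bits 111 -> E


Decoded message: EHHE


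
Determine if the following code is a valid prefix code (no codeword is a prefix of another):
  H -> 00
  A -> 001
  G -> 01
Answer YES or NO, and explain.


Checking each pair (does one codeword prefix another?):
  H='00' vs A='001': prefix -- VIOLATION

NO -- this is NOT a valid prefix code. H (00) is a prefix of A (001).


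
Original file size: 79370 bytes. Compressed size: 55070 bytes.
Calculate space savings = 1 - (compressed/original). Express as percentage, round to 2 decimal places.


ratio = compressed/original = 55070/79370 = 0.693839
savings = 1 - ratio = 1 - 0.693839 = 0.306161
as a percentage: 0.306161 * 100 = 30.62%

Space savings = 1 - 55070/79370 = 30.62%


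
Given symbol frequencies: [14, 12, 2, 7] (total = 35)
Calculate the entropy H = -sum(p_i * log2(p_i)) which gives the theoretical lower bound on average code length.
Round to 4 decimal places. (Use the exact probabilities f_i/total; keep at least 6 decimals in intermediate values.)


Per-symbol terms -p_i * log2(p_i) with p_i = f_i/35:
  p = 14/35 = 0.400000: log2(p) = -1.321928, -p*log2(p) = 0.528771
  p = 12/35 = 0.342857: log2(p) = -1.544321, -p*log2(p) = 0.529481
  p = 2/35 = 0.057143: log2(p) = -4.129283, -p*log2(p) = 0.235959
  p = 7/35 = 0.200000: log2(p) = -2.321928, -p*log2(p) = 0.464386
H = 0.528771 + 0.529481 + 0.235959 + 0.464386 = 1.758597

H = 1.7586 bits/symbol


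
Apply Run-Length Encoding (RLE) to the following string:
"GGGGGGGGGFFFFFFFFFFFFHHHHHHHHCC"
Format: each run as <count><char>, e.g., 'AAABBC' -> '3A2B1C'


Scanning runs left to right:
  i=0: run of 'G' x 9 -> '9G'
  i=9: run of 'F' x 12 -> '12F'
  i=21: run of 'H' x 8 -> '8H'
  i=29: run of 'C' x 2 -> '2C'

RLE = 9G12F8H2C


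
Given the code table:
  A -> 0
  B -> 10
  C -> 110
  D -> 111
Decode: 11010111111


Decoding:
110 -> C
10 -> B
111 -> D
111 -> D


Result: CBDD


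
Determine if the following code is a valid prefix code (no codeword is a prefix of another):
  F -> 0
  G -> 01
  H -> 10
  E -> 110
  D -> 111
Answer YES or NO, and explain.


Checking each pair (does one codeword prefix another?):
  F='0' vs G='01': prefix -- VIOLATION

NO -- this is NOT a valid prefix code. F (0) is a prefix of G (01).
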